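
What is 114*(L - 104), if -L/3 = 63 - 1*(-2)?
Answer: -34086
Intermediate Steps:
L = -195 (L = -3*(63 - 1*(-2)) = -3*(63 + 2) = -3*65 = -195)
114*(L - 104) = 114*(-195 - 104) = 114*(-299) = -34086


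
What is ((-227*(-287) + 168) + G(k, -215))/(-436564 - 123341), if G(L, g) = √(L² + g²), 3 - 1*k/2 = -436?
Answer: -65317/559905 - √817109/559905 ≈ -0.11827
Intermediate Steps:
k = 878 (k = 6 - 2*(-436) = 6 + 872 = 878)
((-227*(-287) + 168) + G(k, -215))/(-436564 - 123341) = ((-227*(-287) + 168) + √(878² + (-215)²))/(-436564 - 123341) = ((65149 + 168) + √(770884 + 46225))/(-559905) = (65317 + √817109)*(-1/559905) = -65317/559905 - √817109/559905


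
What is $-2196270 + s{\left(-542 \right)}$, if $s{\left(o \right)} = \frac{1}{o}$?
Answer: $- \frac{1190378341}{542} \approx -2.1963 \cdot 10^{6}$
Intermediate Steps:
$-2196270 + s{\left(-542 \right)} = -2196270 + \frac{1}{-542} = -2196270 - \frac{1}{542} = - \frac{1190378341}{542}$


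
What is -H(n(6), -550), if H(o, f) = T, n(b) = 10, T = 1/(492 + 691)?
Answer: -1/1183 ≈ -0.00084531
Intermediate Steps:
T = 1/1183 ≈ 0.00084531
H(o, f) = 1/1183
-H(n(6), -550) = -1*1/1183 = -1/1183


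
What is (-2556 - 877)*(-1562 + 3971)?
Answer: -8270097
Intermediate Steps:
(-2556 - 877)*(-1562 + 3971) = -3433*2409 = -8270097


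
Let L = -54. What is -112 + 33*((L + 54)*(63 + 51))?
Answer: -112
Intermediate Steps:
-112 + 33*((L + 54)*(63 + 51)) = -112 + 33*((-54 + 54)*(63 + 51)) = -112 + 33*(0*114) = -112 + 33*0 = -112 + 0 = -112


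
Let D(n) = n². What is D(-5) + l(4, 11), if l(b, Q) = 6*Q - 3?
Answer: 88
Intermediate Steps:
l(b, Q) = -3 + 6*Q
D(-5) + l(4, 11) = (-5)² + (-3 + 6*11) = 25 + (-3 + 66) = 25 + 63 = 88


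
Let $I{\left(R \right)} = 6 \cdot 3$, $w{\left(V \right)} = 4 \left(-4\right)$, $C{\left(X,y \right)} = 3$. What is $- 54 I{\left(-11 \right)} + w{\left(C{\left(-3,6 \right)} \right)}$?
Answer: $-988$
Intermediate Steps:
$w{\left(V \right)} = -16$
$I{\left(R \right)} = 18$
$- 54 I{\left(-11 \right)} + w{\left(C{\left(-3,6 \right)} \right)} = \left(-54\right) 18 - 16 = -972 - 16 = -988$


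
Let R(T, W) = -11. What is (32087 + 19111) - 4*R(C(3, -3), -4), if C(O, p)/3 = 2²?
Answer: 51242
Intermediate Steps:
C(O, p) = 12 (C(O, p) = 3*2² = 3*4 = 12)
(32087 + 19111) - 4*R(C(3, -3), -4) = (32087 + 19111) - 4*(-11) = 51198 + 44 = 51242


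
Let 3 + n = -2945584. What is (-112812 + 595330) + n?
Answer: -2463069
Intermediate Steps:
n = -2945587 (n = -3 - 2945584 = -2945587)
(-112812 + 595330) + n = (-112812 + 595330) - 2945587 = 482518 - 2945587 = -2463069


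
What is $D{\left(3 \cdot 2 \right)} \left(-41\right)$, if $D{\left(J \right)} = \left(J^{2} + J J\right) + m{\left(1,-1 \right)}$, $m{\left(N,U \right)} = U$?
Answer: $-2911$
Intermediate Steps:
$D{\left(J \right)} = -1 + 2 J^{2}$ ($D{\left(J \right)} = \left(J^{2} + J J\right) - 1 = \left(J^{2} + J^{2}\right) - 1 = 2 J^{2} - 1 = -1 + 2 J^{2}$)
$D{\left(3 \cdot 2 \right)} \left(-41\right) = \left(-1 + 2 \left(3 \cdot 2\right)^{2}\right) \left(-41\right) = \left(-1 + 2 \cdot 6^{2}\right) \left(-41\right) = \left(-1 + 2 \cdot 36\right) \left(-41\right) = \left(-1 + 72\right) \left(-41\right) = 71 \left(-41\right) = -2911$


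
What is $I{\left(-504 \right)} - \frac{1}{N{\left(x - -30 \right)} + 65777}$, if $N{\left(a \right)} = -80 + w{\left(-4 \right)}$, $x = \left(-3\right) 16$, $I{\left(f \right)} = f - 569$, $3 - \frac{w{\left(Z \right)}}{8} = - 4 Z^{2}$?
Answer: $- \frac{71068010}{66233} \approx -1073.0$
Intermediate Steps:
$w{\left(Z \right)} = 24 + 32 Z^{2}$ ($w{\left(Z \right)} = 24 - 8 \left(- 4 Z^{2}\right) = 24 + 32 Z^{2}$)
$I{\left(f \right)} = -569 + f$
$x = -48$
$N{\left(a \right)} = 456$ ($N{\left(a \right)} = -80 + \left(24 + 32 \left(-4\right)^{2}\right) = -80 + \left(24 + 32 \cdot 16\right) = -80 + \left(24 + 512\right) = -80 + 536 = 456$)
$I{\left(-504 \right)} - \frac{1}{N{\left(x - -30 \right)} + 65777} = \left(-569 - 504\right) - \frac{1}{456 + 65777} = -1073 - \frac{1}{66233} = - \frac{71068010}{66233}$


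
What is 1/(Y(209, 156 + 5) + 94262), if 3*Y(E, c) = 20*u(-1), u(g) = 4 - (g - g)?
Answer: 3/282866 ≈ 1.0606e-5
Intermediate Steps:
u(g) = 4 (u(g) = 4 - 1*0 = 4 + 0 = 4)
Y(E, c) = 80/3 (Y(E, c) = (20*4)/3 = (1/3)*80 = 80/3)
1/(Y(209, 156 + 5) + 94262) = 1/(80/3 + 94262) = 1/(282866/3) = 3/282866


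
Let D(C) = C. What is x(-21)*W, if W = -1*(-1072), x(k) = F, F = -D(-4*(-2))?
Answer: -8576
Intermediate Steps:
F = -8 (F = -(-4)*(-2) = -1*8 = -8)
x(k) = -8
W = 1072
x(-21)*W = -8*1072 = -8576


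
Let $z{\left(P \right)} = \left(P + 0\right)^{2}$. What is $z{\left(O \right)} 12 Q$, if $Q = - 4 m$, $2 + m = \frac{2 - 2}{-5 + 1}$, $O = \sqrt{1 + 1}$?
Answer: $192$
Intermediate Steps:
$O = \sqrt{2} \approx 1.4142$
$m = -2$ ($m = -2 + \frac{2 - 2}{-5 + 1} = -2 + \frac{0}{-4} = -2 + 0 \left(- \frac{1}{4}\right) = -2 + 0 = -2$)
$z{\left(P \right)} = P^{2}$
$Q = 8$ ($Q = \left(-4\right) \left(-2\right) = 8$)
$z{\left(O \right)} 12 Q = \left(\sqrt{2}\right)^{2} \cdot 12 \cdot 8 = 2 \cdot 12 \cdot 8 = 24 \cdot 8 = 192$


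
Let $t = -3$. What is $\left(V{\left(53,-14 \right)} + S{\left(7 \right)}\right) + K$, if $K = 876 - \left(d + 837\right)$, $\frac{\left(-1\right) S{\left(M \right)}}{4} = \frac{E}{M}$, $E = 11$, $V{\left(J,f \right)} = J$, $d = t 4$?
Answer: $\frac{684}{7} \approx 97.714$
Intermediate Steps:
$d = -12$ ($d = \left(-3\right) 4 = -12$)
$S{\left(M \right)} = - \frac{44}{M}$ ($S{\left(M \right)} = - 4 \frac{11}{M} = - \frac{44}{M}$)
$K = 51$ ($K = 876 - \left(-12 + 837\right) = 876 - 825 = 51$)
$\left(V{\left(53,-14 \right)} + S{\left(7 \right)}\right) + K = \left(53 - \frac{44}{7}\right) + 51 = \frac{327}{7} + 51 = \frac{684}{7}$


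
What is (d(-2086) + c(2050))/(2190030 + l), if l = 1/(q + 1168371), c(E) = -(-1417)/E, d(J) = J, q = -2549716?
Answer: -1181017651527/1240326666043090 ≈ -0.00095218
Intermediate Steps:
c(E) = 1417/E
l = -1/1381345 (l = 1/(-2549716 + 1168371) = 1/(-1381345) = -1/1381345 ≈ -7.2393e-7)
(d(-2086) + c(2050))/(2190030 + l) = (-2086 + 1417/2050)/(2190030 - 1/1381345) = (-2086 + 1417*(1/2050))/(3025186990349/1381345) = (-2086 + 1417/2050)*(1381345/3025186990349) = -4274883/2050*1381345/3025186990349 = -1181017651527/1240326666043090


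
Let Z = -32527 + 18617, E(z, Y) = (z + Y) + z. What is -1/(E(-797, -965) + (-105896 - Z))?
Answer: 1/94545 ≈ 1.0577e-5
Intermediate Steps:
E(z, Y) = Y + 2*z (E(z, Y) = (Y + z) + z = Y + 2*z)
Z = -13910
-1/(E(-797, -965) + (-105896 - Z)) = -1/((-965 + 2*(-797)) + (-105896 - 1*(-13910))) = -1/((-965 - 1594) + (-105896 + 13910)) = -1/(-2559 - 91986) = -1/(-94545) = -1*(-1/94545) = 1/94545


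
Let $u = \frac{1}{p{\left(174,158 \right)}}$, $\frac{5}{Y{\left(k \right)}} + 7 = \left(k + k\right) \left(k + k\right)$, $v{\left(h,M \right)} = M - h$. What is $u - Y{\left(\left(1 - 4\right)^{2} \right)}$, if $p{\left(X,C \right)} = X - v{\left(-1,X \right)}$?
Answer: $- \frac{322}{317} \approx -1.0158$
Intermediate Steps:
$p{\left(X,C \right)} = -1$ ($p{\left(X,C \right)} = X - \left(X - -1\right) = X - \left(X + 1\right) = X - \left(1 + X\right) = -1$)
$Y{\left(k \right)} = \frac{5}{-7 + 4 k^{2}}$ ($Y{\left(k \right)} = \frac{5}{-7 + \left(k + k\right) \left(k + k\right)} = \frac{5}{-7 + 2 k 2 k} = \frac{5}{-7 + 4 k^{2}}$)
$u = -1$ ($u = \frac{1}{-1} = -1$)
$u - Y{\left(\left(1 - 4\right)^{2} \right)} = -1 - \frac{5}{-7 + 4 \left(\left(1 - 4\right)^{2}\right)^{2}} = -1 - \frac{5}{-7 + 4 \left(\left(-3\right)^{2}\right)^{2}} = -1 - \frac{5}{-7 + 4 \cdot 9^{2}} = -1 - \frac{5}{-7 + 4 \cdot 81} = -1 - \frac{5}{-7 + 324} = -1 - \frac{5}{317} = - \frac{322}{317}$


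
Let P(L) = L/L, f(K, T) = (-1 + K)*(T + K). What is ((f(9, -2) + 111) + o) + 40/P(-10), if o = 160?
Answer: 367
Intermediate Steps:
f(K, T) = (-1 + K)*(K + T)
P(L) = 1
((f(9, -2) + 111) + o) + 40/P(-10) = (((9² - 1*9 - 1*(-2) + 9*(-2)) + 111) + 160) + 40/1 = (((81 - 9 + 2 - 18) + 111) + 160) + 1*40 = ((56 + 111) + 160) + 40 = (167 + 160) + 40 = 327 + 40 = 367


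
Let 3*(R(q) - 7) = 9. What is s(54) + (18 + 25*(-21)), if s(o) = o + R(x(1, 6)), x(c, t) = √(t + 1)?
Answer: -443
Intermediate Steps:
x(c, t) = √(1 + t)
R(q) = 10 (R(q) = 7 + (⅓)*9 = 7 + 3 = 10)
s(o) = 10 + o (s(o) = o + 10 = 10 + o)
s(54) + (18 + 25*(-21)) = (10 + 54) + (18 + 25*(-21)) = 64 + (18 - 525) = 64 - 507 = -443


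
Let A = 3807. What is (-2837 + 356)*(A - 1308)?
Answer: -6200019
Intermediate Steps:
(-2837 + 356)*(A - 1308) = (-2837 + 356)*(3807 - 1308) = -2481*2499 = -6200019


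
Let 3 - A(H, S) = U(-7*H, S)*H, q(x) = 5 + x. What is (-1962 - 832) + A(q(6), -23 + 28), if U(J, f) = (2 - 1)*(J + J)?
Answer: -1097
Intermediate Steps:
U(J, f) = 2*J (U(J, f) = 1*(2*J) = 2*J)
A(H, S) = 3 + 14*H² (A(H, S) = 3 - 2*(-7*H)*H = 3 - (-14*H)*H = 3 - (-14)*H² = 3 + 14*H²)
(-1962 - 832) + A(q(6), -23 + 28) = (-1962 - 832) + (3 + 14*(5 + 6)²) = -2794 + (3 + 14*11²) = -2794 + (3 + 14*121) = -2794 + (3 + 1694) = -2794 + 1697 = -1097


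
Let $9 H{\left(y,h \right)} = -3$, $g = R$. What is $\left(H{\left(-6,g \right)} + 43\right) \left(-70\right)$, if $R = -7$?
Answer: $- \frac{8960}{3} \approx -2986.7$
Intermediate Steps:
$g = -7$
$H{\left(y,h \right)} = - \frac{1}{3}$ ($H{\left(y,h \right)} = \frac{1}{9} \left(-3\right) = - \frac{1}{3}$)
$\left(H{\left(-6,g \right)} + 43\right) \left(-70\right) = \left(- \frac{1}{3} + 43\right) \left(-70\right) = \frac{128}{3} \left(-70\right) = - \frac{8960}{3}$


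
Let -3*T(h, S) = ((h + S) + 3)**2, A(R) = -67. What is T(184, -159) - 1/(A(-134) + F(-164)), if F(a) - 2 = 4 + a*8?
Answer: -1076429/4119 ≈ -261.33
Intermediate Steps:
F(a) = 6 + 8*a (F(a) = 2 + (4 + a*8) = 2 + (4 + 8*a) = 6 + 8*a)
T(h, S) = -(3 + S + h)**2/3 (T(h, S) = -((h + S) + 3)**2/3 = -((S + h) + 3)**2/3 = -(3 + S + h)**2/3)
T(184, -159) - 1/(A(-134) + F(-164)) = -(3 - 159 + 184)**2/3 - 1/(-67 + (6 + 8*(-164))) = -1/3*28**2 - 1/(-67 + (6 - 1312)) = -1/3*784 - 1/(-67 - 1306) = -784/3 - 1/(-1373) = -784/3 - 1*(-1/1373) = -784/3 + 1/1373 = -1076429/4119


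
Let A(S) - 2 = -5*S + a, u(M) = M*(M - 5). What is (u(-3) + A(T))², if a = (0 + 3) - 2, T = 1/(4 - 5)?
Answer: 1024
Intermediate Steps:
u(M) = M*(-5 + M)
T = -1 (T = 1/(-1) = -1)
a = 1 (a = 3 - 2 = 1)
A(S) = 3 - 5*S (A(S) = 2 + (-5*S + 1) = 2 + (1 - 5*S) = 3 - 5*S)
(u(-3) + A(T))² = (-3*(-5 - 3) + (3 - 5*(-1)))² = (-3*(-8) + (3 + 5))² = (24 + 8)² = 32² = 1024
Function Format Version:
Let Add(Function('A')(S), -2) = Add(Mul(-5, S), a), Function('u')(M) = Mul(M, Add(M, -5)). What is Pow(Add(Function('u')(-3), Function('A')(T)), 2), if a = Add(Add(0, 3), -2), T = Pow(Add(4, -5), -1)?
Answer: 1024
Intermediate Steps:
Function('u')(M) = Mul(M, Add(-5, M))
T = -1 (T = Pow(-1, -1) = -1)
a = 1 (a = Add(3, -2) = 1)
Function('A')(S) = Add(3, Mul(-5, S)) (Function('A')(S) = Add(2, Add(Mul(-5, S), 1)) = Add(2, Add(1, Mul(-5, S))) = Add(3, Mul(-5, S)))
Pow(Add(Function('u')(-3), Function('A')(T)), 2) = Pow(Add(Mul(-3, Add(-5, -3)), Add(3, Mul(-5, -1))), 2) = Pow(Add(Mul(-3, -8), Add(3, 5)), 2) = Pow(Add(24, 8), 2) = Pow(32, 2) = 1024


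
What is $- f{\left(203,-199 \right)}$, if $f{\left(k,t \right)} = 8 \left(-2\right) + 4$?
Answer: $12$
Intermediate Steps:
$f{\left(k,t \right)} = -12$ ($f{\left(k,t \right)} = -16 + 4 = -12$)
$- f{\left(203,-199 \right)} = \left(-1\right) \left(-12\right) = 12$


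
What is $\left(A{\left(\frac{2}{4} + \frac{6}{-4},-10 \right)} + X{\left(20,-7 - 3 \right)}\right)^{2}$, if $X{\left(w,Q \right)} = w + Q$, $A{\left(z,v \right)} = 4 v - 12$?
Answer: $1764$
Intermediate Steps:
$A{\left(z,v \right)} = -12 + 4 v$
$X{\left(w,Q \right)} = Q + w$
$\left(A{\left(\frac{2}{4} + \frac{6}{-4},-10 \right)} + X{\left(20,-7 - 3 \right)}\right)^{2} = \left(\left(-12 + 4 \left(-10\right)\right) + \left(\left(-7 - 3\right) + 20\right)\right)^{2} = \left(\left(-12 - 40\right) + \left(\left(-7 - 3\right) + 20\right)\right)^{2} = \left(-52 + \left(-10 + 20\right)\right)^{2} = \left(-52 + 10\right)^{2} = \left(-42\right)^{2} = 1764$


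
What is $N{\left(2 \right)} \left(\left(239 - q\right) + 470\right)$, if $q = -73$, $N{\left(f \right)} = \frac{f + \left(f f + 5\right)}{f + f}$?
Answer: $\frac{4301}{2} \approx 2150.5$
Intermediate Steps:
$N{\left(f \right)} = \frac{5 + f + f^{2}}{2 f}$ ($N{\left(f \right)} = \frac{f + \left(f^{2} + 5\right)}{2 f} = \left(f + \left(5 + f^{2}\right)\right) \frac{1}{2 f} = \left(5 + f + f^{2}\right) \frac{1}{2 f} = \frac{5 + f + f^{2}}{2 f}$)
$N{\left(2 \right)} \left(\left(239 - q\right) + 470\right) = \frac{5 + 2 \left(1 + 2\right)}{2 \cdot 2} \left(\left(239 - -73\right) + 470\right) = \frac{1}{2} \cdot \frac{1}{2} \left(5 + 2 \cdot 3\right) \left(\left(239 + 73\right) + 470\right) = \frac{1}{2} \cdot \frac{1}{2} \left(5 + 6\right) \left(312 + 470\right) = \frac{1}{2} \cdot \frac{1}{2} \cdot 11 \cdot 782 = \frac{11}{4} \cdot 782 = \frac{4301}{2}$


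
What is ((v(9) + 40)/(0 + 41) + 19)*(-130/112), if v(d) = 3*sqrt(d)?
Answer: -13455/574 ≈ -23.441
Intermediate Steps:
((v(9) + 40)/(0 + 41) + 19)*(-130/112) = ((3*sqrt(9) + 40)/(0 + 41) + 19)*(-130/112) = ((3*3 + 40)/41 + 19)*(-130*1/112) = ((9 + 40)*(1/41) + 19)*(-65/56) = (49*(1/41) + 19)*(-65/56) = (49/41 + 19)*(-65/56) = (828/41)*(-65/56) = -13455/574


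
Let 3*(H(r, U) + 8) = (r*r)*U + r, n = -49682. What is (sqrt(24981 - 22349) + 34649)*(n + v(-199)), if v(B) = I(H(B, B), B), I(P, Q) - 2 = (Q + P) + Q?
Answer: -278268059344/3 - 16062112*sqrt(658)/3 ≈ -9.2893e+10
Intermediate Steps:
H(r, U) = -8 + r/3 + U*r**2/3 (H(r, U) = -8 + ((r*r)*U + r)/3 = -8 + (r**2*U + r)/3 = -8 + (U*r**2 + r)/3 = -8 + (r + U*r**2)/3 = -8 + (r/3 + U*r**2/3) = -8 + r/3 + U*r**2/3)
I(P, Q) = 2 + P + 2*Q (I(P, Q) = 2 + ((Q + P) + Q) = 2 + ((P + Q) + Q) = 2 + (P + 2*Q) = 2 + P + 2*Q)
v(B) = -6 + B**3/3 + 7*B/3 (v(B) = 2 + (-8 + B/3 + B*B**2/3) + 2*B = 2 + (-8 + B/3 + B**3/3) + 2*B = -6 + B**3/3 + 7*B/3)
(sqrt(24981 - 22349) + 34649)*(n + v(-199)) = (sqrt(24981 - 22349) + 34649)*(-49682 + (-6 + (1/3)*(-199)**3 + (7/3)*(-199))) = (sqrt(2632) + 34649)*(-49682 + (-6 + (1/3)*(-7880599) - 1393/3)) = (2*sqrt(658) + 34649)*(-49682 + (-6 - 7880599/3 - 1393/3)) = (34649 + 2*sqrt(658))*(-49682 - 7882010/3) = (34649 + 2*sqrt(658))*(-8031056/3) = -278268059344/3 - 16062112*sqrt(658)/3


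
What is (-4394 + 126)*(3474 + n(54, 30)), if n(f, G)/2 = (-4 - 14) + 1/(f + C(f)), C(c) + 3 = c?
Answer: -1540713856/105 ≈ -1.4673e+7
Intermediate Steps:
C(c) = -3 + c
n(f, G) = -36 + 2/(-3 + 2*f) (n(f, G) = 2*((-4 - 14) + 1/(f + (-3 + f))) = 2*(-18 + 1/(-3 + 2*f)) = -36 + 2/(-3 + 2*f))
(-4394 + 126)*(3474 + n(54, 30)) = (-4394 + 126)*(3474 + 2*(55 - 36*54)/(-3 + 2*54)) = -4268*(3474 + 2*(55 - 1944)/(-3 + 108)) = -4268*(3474 + 2*(-1889)/105) = -4268*(3474 + 2*(1/105)*(-1889)) = -4268*(3474 - 3778/105) = -4268*360992/105 = -1540713856/105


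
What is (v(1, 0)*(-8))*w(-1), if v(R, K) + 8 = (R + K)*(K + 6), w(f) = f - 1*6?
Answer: -112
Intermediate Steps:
w(f) = -6 + f (w(f) = f - 6 = -6 + f)
v(R, K) = -8 + (6 + K)*(K + R) (v(R, K) = -8 + (R + K)*(K + 6) = -8 + (K + R)*(6 + K) = -8 + (6 + K)*(K + R))
(v(1, 0)*(-8))*w(-1) = ((-8 + 0² + 6*0 + 6*1 + 0*1)*(-8))*(-6 - 1) = ((-8 + 0 + 0 + 6 + 0)*(-8))*(-7) = -2*(-8)*(-7) = 16*(-7) = -112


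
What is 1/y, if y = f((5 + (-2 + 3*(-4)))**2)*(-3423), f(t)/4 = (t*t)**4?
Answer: -1/25371552425759406972 ≈ -3.9414e-20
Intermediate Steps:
f(t) = 4*t**8 (f(t) = 4*(t*t)**4 = 4*(t**2)**4 = 4*t**8)
y = -25371552425759406972 (y = (4*((5 + (-2 + 3*(-4)))**2)**8)*(-3423) = (4*((5 + (-2 - 12))**2)**8)*(-3423) = (4*((5 - 14)**2)**8)*(-3423) = (4*((-9)**2)**8)*(-3423) = (4*81**8)*(-3423) = (4*1853020188851841)*(-3423) = 7412080755407364*(-3423) = -25371552425759406972)
1/y = 1/(-25371552425759406972) = -1/25371552425759406972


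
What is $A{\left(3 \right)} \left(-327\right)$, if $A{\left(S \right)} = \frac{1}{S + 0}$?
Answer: $-109$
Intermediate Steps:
$A{\left(S \right)} = \frac{1}{S}$
$A{\left(3 \right)} \left(-327\right) = \frac{1}{3} \left(-327\right) = -109$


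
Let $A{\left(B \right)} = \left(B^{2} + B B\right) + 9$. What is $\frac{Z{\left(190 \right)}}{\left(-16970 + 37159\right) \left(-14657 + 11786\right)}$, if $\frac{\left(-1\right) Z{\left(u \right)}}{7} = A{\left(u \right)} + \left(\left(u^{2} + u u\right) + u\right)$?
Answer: $\frac{77861}{4458663} \approx 0.017463$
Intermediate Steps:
$A{\left(B \right)} = 9 + 2 B^{2}$ ($A{\left(B \right)} = \left(B^{2} + B^{2}\right) + 9 = 2 B^{2} + 9 = 9 + 2 B^{2}$)
$Z{\left(u \right)} = -63 - 28 u^{2} - 7 u$ ($Z{\left(u \right)} = - 7 \left(\left(9 + 2 u^{2}\right) + \left(\left(u^{2} + u u\right) + u\right)\right) = - 7 \left(\left(9 + 2 u^{2}\right) + \left(\left(u^{2} + u^{2}\right) + u\right)\right) = - 7 \left(\left(9 + 2 u^{2}\right) + \left(2 u^{2} + u\right)\right) = - 7 \left(\left(9 + 2 u^{2}\right) + \left(u + 2 u^{2}\right)\right) = - 7 \left(9 + u + 4 u^{2}\right) = -63 - 28 u^{2} - 7 u$)
$\frac{Z{\left(190 \right)}}{\left(-16970 + 37159\right) \left(-14657 + 11786\right)} = \frac{-63 - 28 \cdot 190^{2} - 1330}{\left(-16970 + 37159\right) \left(-14657 + 11786\right)} = \frac{-63 - 1010800 - 1330}{20189 \left(-2871\right)} = \frac{-63 - 1010800 - 1330}{-57962619} = \left(-1012193\right) \left(- \frac{1}{57962619}\right) = \frac{77861}{4458663}$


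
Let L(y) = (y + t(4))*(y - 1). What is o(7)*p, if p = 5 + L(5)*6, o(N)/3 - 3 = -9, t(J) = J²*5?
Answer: -36810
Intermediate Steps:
t(J) = 5*J²
o(N) = -18 (o(N) = 9 + 3*(-9) = 9 - 27 = -18)
L(y) = (-1 + y)*(80 + y) (L(y) = (y + 5*4²)*(y - 1) = (y + 5*16)*(-1 + y) = (y + 80)*(-1 + y) = (80 + y)*(-1 + y) = (-1 + y)*(80 + y))
p = 2045 (p = 5 + (-80 + 5² + 79*5)*6 = 5 + (-80 + 25 + 395)*6 = 5 + 340*6 = 5 + 2040 = 2045)
o(7)*p = -18*2045 = -36810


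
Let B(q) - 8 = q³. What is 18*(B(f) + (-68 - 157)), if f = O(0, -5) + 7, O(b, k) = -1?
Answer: -18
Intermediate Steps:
f = 6 (f = -1 + 7 = 6)
B(q) = 8 + q³
18*(B(f) + (-68 - 157)) = 18*((8 + 6³) + (-68 - 157)) = 18*((8 + 216) - 225) = 18*(224 - 225) = 18*(-1) = -18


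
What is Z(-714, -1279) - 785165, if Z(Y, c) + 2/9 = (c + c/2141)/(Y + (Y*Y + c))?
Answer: -7682728665805163/9784856007 ≈ -7.8517e+5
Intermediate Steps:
Z(Y, c) = -2/9 + 2142*c/(2141*(Y + c + Y²)) (Z(Y, c) = -2/9 + (c + c/2141)/(Y + (Y*Y + c)) = -2/9 + (c + c*(1/2141))/(Y + (Y² + c)) = -2/9 + (c + c/2141)/(Y + (c + Y²)) = -2/9 + (2142*c/2141)/(Y + c + Y²) = -2/9 + 2142*c/(2141*(Y + c + Y²)))
Z(-714, -1279) - 785165 = 2*(-2141*(-714) - 2141*(-714)² + 7498*(-1279))/(19269*(-714 - 1279 + (-714)²)) - 785165 = 2*(1528674 - 2141*509796 - 9589942)/(19269*(-714 - 1279 + 509796)) - 785165 = (2/19269)*(1528674 - 1091473236 - 9589942)/507803 - 785165 = (2/19269)*(1/507803)*(-1099534504) - 785165 = -2199069008/9784856007 - 785165 = -7682728665805163/9784856007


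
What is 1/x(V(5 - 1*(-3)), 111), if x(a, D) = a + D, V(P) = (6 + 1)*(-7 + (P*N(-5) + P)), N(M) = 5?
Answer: 1/398 ≈ 0.0025126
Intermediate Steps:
V(P) = -49 + 42*P (V(P) = (6 + 1)*(-7 + (P*5 + P)) = 7*(-7 + (5*P + P)) = 7*(-7 + 6*P) = -49 + 42*P)
x(a, D) = D + a
1/x(V(5 - 1*(-3)), 111) = 1/(111 + (-49 + 42*(5 - 1*(-3)))) = 1/(111 + (-49 + 42*(5 + 3))) = 1/(111 + (-49 + 42*8)) = 1/(111 + (-49 + 336)) = 1/(111 + 287) = 1/398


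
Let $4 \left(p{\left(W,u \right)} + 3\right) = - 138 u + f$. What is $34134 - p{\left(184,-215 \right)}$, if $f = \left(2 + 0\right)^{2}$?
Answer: $\frac{53437}{2} \approx 26719.0$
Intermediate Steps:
$f = 4$ ($f = 2^{2} = 4$)
$p{\left(W,u \right)} = -2 - \frac{69 u}{2}$ ($p{\left(W,u \right)} = -3 + \frac{- 138 u + 4}{4} = -3 + \frac{4 - 138 u}{4} = -3 - \left(-1 + \frac{69 u}{2}\right) = -2 - \frac{69 u}{2}$)
$34134 - p{\left(184,-215 \right)} = 34134 - \left(-2 - - \frac{14835}{2}\right) = 34134 - \left(-2 + \frac{14835}{2}\right) = 34134 - \frac{14831}{2} = \frac{53437}{2}$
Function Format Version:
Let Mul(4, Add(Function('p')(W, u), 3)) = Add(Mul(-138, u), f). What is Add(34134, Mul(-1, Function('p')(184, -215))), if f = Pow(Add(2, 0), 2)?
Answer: Rational(53437, 2) ≈ 26719.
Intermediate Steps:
f = 4 (f = Pow(2, 2) = 4)
Function('p')(W, u) = Add(-2, Mul(Rational(-69, 2), u)) (Function('p')(W, u) = Add(-3, Mul(Rational(1, 4), Add(Mul(-138, u), 4))) = Add(-3, Mul(Rational(1, 4), Add(4, Mul(-138, u)))) = Add(-3, Add(1, Mul(Rational(-69, 2), u))) = Add(-2, Mul(Rational(-69, 2), u)))
Add(34134, Mul(-1, Function('p')(184, -215))) = Add(34134, Mul(-1, Add(-2, Mul(Rational(-69, 2), -215)))) = Add(34134, Mul(-1, Add(-2, Rational(14835, 2)))) = Add(34134, Mul(-1, Rational(14831, 2))) = Add(34134, Rational(-14831, 2)) = Rational(53437, 2)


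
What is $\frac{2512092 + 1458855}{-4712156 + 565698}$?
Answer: $- \frac{3970947}{4146458} \approx -0.95767$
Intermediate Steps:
$\frac{2512092 + 1458855}{-4712156 + 565698} = \frac{3970947}{-4146458} = 3970947 \left(- \frac{1}{4146458}\right) = - \frac{3970947}{4146458}$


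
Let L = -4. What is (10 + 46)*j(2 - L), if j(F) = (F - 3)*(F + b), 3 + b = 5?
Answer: 1344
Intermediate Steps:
b = 2 (b = -3 + 5 = 2)
j(F) = (-3 + F)*(2 + F) (j(F) = (F - 3)*(F + 2) = (-3 + F)*(2 + F))
(10 + 46)*j(2 - L) = (10 + 46)*(-6 + (2 - 1*(-4))**2 - (2 - 1*(-4))) = 56*(-6 + (2 + 4)**2 - (2 + 4)) = 56*(-6 + 6**2 - 1*6) = 56*(-6 + 36 - 6) = 56*24 = 1344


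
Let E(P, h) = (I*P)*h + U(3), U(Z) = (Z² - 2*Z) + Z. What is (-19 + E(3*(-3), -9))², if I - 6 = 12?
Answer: 2088025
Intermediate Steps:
U(Z) = Z² - Z
I = 18 (I = 6 + 12 = 18)
E(P, h) = 6 + 18*P*h (E(P, h) = (18*P)*h + 3*(-1 + 3) = 18*P*h + 3*2 = 18*P*h + 6 = 6 + 18*P*h)
(-19 + E(3*(-3), -9))² = (-19 + (6 + 18*(3*(-3))*(-9)))² = (-19 + (6 + 18*(-9)*(-9)))² = (-19 + (6 + 1458))² = (-19 + 1464)² = 1445² = 2088025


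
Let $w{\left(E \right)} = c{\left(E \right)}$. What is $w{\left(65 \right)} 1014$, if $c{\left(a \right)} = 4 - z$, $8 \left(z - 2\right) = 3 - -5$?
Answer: $1014$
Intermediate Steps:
$z = 3$ ($z = 2 + \frac{3 - -5}{8} = 2 + \frac{3 + 5}{8} = 2 + \frac{1}{8} \cdot 8 = 2 + 1 = 3$)
$c{\left(a \right)} = 1$ ($c{\left(a \right)} = 4 - 3 = 1$)
$w{\left(E \right)} = 1$
$w{\left(65 \right)} 1014 = 1 \cdot 1014 = 1014$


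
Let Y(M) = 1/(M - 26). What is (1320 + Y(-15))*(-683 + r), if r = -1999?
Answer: -145147158/41 ≈ -3.5402e+6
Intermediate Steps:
Y(M) = 1/(-26 + M)
(1320 + Y(-15))*(-683 + r) = (1320 + 1/(-26 - 15))*(-683 - 1999) = (1320 + 1/(-41))*(-2682) = (1320 - 1/41)*(-2682) = (54119/41)*(-2682) = -145147158/41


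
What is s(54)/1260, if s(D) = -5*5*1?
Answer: -5/252 ≈ -0.019841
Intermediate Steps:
s(D) = -25 (s(D) = -25*1 = -25)
s(54)/1260 = -25/1260 = -25*1/1260 = -5/252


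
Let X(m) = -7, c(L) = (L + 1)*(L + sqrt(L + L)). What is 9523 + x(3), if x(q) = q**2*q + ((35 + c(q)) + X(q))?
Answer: 9590 + 4*sqrt(6) ≈ 9599.8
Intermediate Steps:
c(L) = (1 + L)*(L + sqrt(2)*sqrt(L)) (c(L) = (1 + L)*(L + sqrt(2*L)) = (1 + L)*(L + sqrt(2)*sqrt(L)))
x(q) = 28 + q + q**2 + q**3 + sqrt(2)*sqrt(q) + sqrt(2)*q**(3/2) (x(q) = q**2*q + ((35 + (q + q**2 + sqrt(2)*sqrt(q) + sqrt(2)*q**(3/2))) - 7) = q**3 + ((35 + q + q**2 + sqrt(2)*sqrt(q) + sqrt(2)*q**(3/2)) - 7) = q**3 + (28 + q + q**2 + sqrt(2)*sqrt(q) + sqrt(2)*q**(3/2)) = 28 + q + q**2 + q**3 + sqrt(2)*sqrt(q) + sqrt(2)*q**(3/2))
9523 + x(3) = 9523 + (28 + 3 + 3**2 + 3**3 + sqrt(2)*sqrt(3) + sqrt(2)*3**(3/2)) = 9523 + (28 + 3 + 9 + 27 + sqrt(6) + sqrt(2)*(3*sqrt(3))) = 9523 + (28 + 3 + 9 + 27 + sqrt(6) + 3*sqrt(6)) = 9523 + (67 + 4*sqrt(6)) = 9590 + 4*sqrt(6)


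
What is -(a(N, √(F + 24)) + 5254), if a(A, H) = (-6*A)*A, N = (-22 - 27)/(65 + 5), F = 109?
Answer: -262553/50 ≈ -5251.1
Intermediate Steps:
N = -7/10 (N = -49/70 = -49*1/70 = -7/10 ≈ -0.70000)
a(A, H) = -6*A²
-(a(N, √(F + 24)) + 5254) = -(-6*(-7/10)² + 5254) = -(-6*49/100 + 5254) = -(-147/50 + 5254) = -1*262553/50 = -262553/50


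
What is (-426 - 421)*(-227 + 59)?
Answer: 142296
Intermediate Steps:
(-426 - 421)*(-227 + 59) = -847*(-168) = 142296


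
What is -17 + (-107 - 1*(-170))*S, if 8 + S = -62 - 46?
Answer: -7325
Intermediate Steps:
S = -116 (S = -8 + (-62 - 46) = -8 - 108 = -116)
-17 + (-107 - 1*(-170))*S = -17 + (-107 - 1*(-170))*(-116) = -17 + (-107 + 170)*(-116) = -17 + 63*(-116) = -17 - 7308 = -7325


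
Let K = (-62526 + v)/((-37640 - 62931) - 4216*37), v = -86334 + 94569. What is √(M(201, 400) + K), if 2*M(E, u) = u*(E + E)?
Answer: √588034399529937/85521 ≈ 283.55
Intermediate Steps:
M(E, u) = E*u (M(E, u) = (u*(E + E))/2 = (u*(2*E))/2 = (2*E*u)/2 = E*u)
v = 8235
K = 18097/85521 (K = (-62526 + 8235)/((-37640 - 62931) - 4216*37) = -54291/(-100571 - 155992) = -54291/(-256563) = -54291*(-1/256563) = 18097/85521 ≈ 0.21161)
√(M(201, 400) + K) = √(201*400 + 18097/85521) = √(80400 + 18097/85521) = √(6875906497/85521) = √588034399529937/85521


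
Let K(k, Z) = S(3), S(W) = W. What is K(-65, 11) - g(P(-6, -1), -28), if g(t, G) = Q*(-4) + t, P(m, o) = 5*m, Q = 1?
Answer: 37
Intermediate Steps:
g(t, G) = -4 + t (g(t, G) = 1*(-4) + t = -4 + t)
K(k, Z) = 3
K(-65, 11) - g(P(-6, -1), -28) = 3 - (-4 + 5*(-6)) = 3 - (-4 - 30) = 3 - 1*(-34) = 3 + 34 = 37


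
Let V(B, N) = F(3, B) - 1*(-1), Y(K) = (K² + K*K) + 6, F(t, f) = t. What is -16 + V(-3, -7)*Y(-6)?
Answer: 296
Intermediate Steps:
Y(K) = 6 + 2*K² (Y(K) = (K² + K²) + 6 = 2*K² + 6 = 6 + 2*K²)
V(B, N) = 4 (V(B, N) = 3 - 1*(-1) = 3 + 1 = 4)
-16 + V(-3, -7)*Y(-6) = -16 + 4*(6 + 2*(-6)²) = -16 + 4*(6 + 2*36) = -16 + 4*(6 + 72) = -16 + 4*78 = -16 + 312 = 296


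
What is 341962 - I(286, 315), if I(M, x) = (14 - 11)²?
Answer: 341953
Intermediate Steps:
I(M, x) = 9 (I(M, x) = 3² = 9)
341962 - I(286, 315) = 341962 - 1*9 = 341962 - 9 = 341953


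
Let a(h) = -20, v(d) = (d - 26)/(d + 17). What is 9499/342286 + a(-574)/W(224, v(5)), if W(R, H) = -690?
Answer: 8323/146694 ≈ 0.056737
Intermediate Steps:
v(d) = (-26 + d)/(17 + d)
9499/342286 + a(-574)/W(224, v(5)) = 9499/342286 - 20/(-690) = 9499*(1/342286) - 20*(-1/690) = 59/2126 + 2/69 = 8323/146694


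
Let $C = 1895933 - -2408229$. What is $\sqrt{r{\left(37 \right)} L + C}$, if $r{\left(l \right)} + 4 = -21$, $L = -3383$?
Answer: $\sqrt{4388737} \approx 2094.9$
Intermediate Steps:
$C = 4304162$ ($C = 1895933 + 2408229 = 4304162$)
$r{\left(l \right)} = -25$ ($r{\left(l \right)} = -4 - 21 = -25$)
$\sqrt{r{\left(37 \right)} L + C} = \sqrt{\left(-25\right) \left(-3383\right) + 4304162} = \sqrt{84575 + 4304162} = \sqrt{4388737}$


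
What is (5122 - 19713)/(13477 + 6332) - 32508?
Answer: -643965563/19809 ≈ -32509.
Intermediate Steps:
(5122 - 19713)/(13477 + 6332) - 32508 = -14591/19809 - 32508 = -643965563/19809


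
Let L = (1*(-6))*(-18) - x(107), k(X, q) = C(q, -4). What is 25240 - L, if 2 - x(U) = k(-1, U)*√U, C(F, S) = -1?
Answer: 25134 + √107 ≈ 25144.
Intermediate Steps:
k(X, q) = -1
x(U) = 2 + √U (x(U) = 2 - (-1)*√U = 2 + √U)
L = 106 - √107 (L = (1*(-6))*(-18) - (2 + √107) = -6*(-18) + (-2 - √107) = 108 + (-2 - √107) = 106 - √107 ≈ 95.656)
25240 - L = 25240 - (106 - √107) = 25240 + (-106 + √107) = 25134 + √107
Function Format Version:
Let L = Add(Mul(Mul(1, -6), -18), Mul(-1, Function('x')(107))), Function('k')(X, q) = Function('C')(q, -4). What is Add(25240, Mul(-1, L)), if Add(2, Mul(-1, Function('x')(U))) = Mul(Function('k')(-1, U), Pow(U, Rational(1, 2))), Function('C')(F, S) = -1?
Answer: Add(25134, Pow(107, Rational(1, 2))) ≈ 25144.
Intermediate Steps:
Function('k')(X, q) = -1
Function('x')(U) = Add(2, Pow(U, Rational(1, 2))) (Function('x')(U) = Add(2, Mul(-1, Mul(-1, Pow(U, Rational(1, 2))))) = Add(2, Pow(U, Rational(1, 2))))
L = Add(106, Mul(-1, Pow(107, Rational(1, 2)))) (L = Add(Mul(Mul(1, -6), -18), Mul(-1, Add(2, Pow(107, Rational(1, 2))))) = Add(Mul(-6, -18), Add(-2, Mul(-1, Pow(107, Rational(1, 2))))) = Add(108, Add(-2, Mul(-1, Pow(107, Rational(1, 2))))) = Add(106, Mul(-1, Pow(107, Rational(1, 2)))) ≈ 95.656)
Add(25240, Mul(-1, L)) = Add(25240, Mul(-1, Add(106, Mul(-1, Pow(107, Rational(1, 2)))))) = Add(25240, Add(-106, Pow(107, Rational(1, 2)))) = Add(25134, Pow(107, Rational(1, 2)))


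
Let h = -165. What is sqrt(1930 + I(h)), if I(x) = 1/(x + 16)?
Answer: sqrt(42847781)/149 ≈ 43.932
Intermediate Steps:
I(x) = 1/(16 + x)
sqrt(1930 + I(h)) = sqrt(1930 + 1/(16 - 165)) = sqrt(1930 + 1/(-149)) = sqrt(1930 - 1/149) = sqrt(287569/149) = sqrt(42847781)/149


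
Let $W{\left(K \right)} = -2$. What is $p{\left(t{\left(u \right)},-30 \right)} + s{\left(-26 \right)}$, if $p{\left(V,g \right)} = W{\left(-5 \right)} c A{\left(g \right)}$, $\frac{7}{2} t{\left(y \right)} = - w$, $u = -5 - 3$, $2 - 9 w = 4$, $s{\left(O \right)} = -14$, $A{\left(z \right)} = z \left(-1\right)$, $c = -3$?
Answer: $166$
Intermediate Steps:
$A{\left(z \right)} = - z$
$w = - \frac{2}{9}$ ($w = \frac{2}{9} - \frac{4}{9} = - \frac{2}{9} \approx -0.22222$)
$u = -8$
$t{\left(y \right)} = \frac{4}{63}$ ($t{\left(y \right)} = \frac{2 \left(\left(-1\right) \left(- \frac{2}{9}\right)\right)}{7} = \frac{2}{7} \cdot \frac{2}{9} = \frac{4}{63}$)
$p{\left(V,g \right)} = - 6 g$ ($p{\left(V,g \right)} = \left(-2\right) \left(-3\right) \left(- g\right) = 6 \left(- g\right) = - 6 g$)
$p{\left(t{\left(u \right)},-30 \right)} + s{\left(-26 \right)} = \left(-6\right) \left(-30\right) - 14 = 180 - 14 = 166$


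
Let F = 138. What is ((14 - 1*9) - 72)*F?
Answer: -9246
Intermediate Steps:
((14 - 1*9) - 72)*F = ((14 - 1*9) - 72)*138 = ((14 - 9) - 72)*138 = (5 - 72)*138 = -67*138 = -9246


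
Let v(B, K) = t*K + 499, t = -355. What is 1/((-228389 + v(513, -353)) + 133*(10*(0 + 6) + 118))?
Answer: -1/78901 ≈ -1.2674e-5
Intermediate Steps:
v(B, K) = 499 - 355*K (v(B, K) = -355*K + 499 = 499 - 355*K)
1/((-228389 + v(513, -353)) + 133*(10*(0 + 6) + 118)) = 1/((-228389 + (499 - 355*(-353))) + 133*(10*(0 + 6) + 118)) = 1/((-228389 + (499 + 125315)) + 133*(10*6 + 118)) = 1/((-228389 + 125814) + 133*(60 + 118)) = 1/(-102575 + 133*178) = 1/(-102575 + 23674) = 1/(-78901) = -1/78901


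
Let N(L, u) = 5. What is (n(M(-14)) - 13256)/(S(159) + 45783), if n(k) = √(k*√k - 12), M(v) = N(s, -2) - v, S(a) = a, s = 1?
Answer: -6628/22971 + √(-12 + 19*√19)/45942 ≈ -0.28835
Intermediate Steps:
M(v) = 5 - v
n(k) = √(-12 + k^(3/2)) (n(k) = √(k^(3/2) - 12) = √(-12 + k^(3/2)))
(n(M(-14)) - 13256)/(S(159) + 45783) = (√(-12 + (5 - 1*(-14))^(3/2)) - 13256)/(159 + 45783) = (√(-12 + (5 + 14)^(3/2)) - 13256)/45942 = (√(-12 + 19^(3/2)) - 13256)*(1/45942) = (√(-12 + 19*√19) - 13256)*(1/45942) = (-13256 + √(-12 + 19*√19))*(1/45942) = -6628/22971 + √(-12 + 19*√19)/45942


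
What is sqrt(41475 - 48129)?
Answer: I*sqrt(6654) ≈ 81.572*I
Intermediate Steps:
sqrt(41475 - 48129) = sqrt(-6654) = I*sqrt(6654)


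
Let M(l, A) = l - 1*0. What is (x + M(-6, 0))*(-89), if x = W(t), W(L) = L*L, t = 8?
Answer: -5162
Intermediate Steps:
M(l, A) = l (M(l, A) = l + 0 = l)
W(L) = L**2
x = 64 (x = 8**2 = 64)
(x + M(-6, 0))*(-89) = (64 - 6)*(-89) = 58*(-89) = -5162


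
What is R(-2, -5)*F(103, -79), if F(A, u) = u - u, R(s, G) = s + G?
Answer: 0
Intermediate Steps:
R(s, G) = G + s
F(A, u) = 0
R(-2, -5)*F(103, -79) = (-5 - 2)*0 = -7*0 = 0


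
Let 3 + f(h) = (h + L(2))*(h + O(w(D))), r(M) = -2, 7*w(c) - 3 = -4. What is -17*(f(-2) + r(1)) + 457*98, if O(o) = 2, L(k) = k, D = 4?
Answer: 44871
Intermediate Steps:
w(c) = -⅐ (w(c) = 3/7 + (⅐)*(-4) = 3/7 - 4/7 = -⅐)
f(h) = -3 + (2 + h)² (f(h) = -3 + (h + 2)*(h + 2) = -3 + (2 + h)*(2 + h) = -3 + (2 + h)²)
-17*(f(-2) + r(1)) + 457*98 = -17*((1 + (-2)² + 4*(-2)) - 2) + 457*98 = -17*((1 + 4 - 8) - 2) + 44786 = -17*(-3 - 2) + 44786 = -17*(-5) + 44786 = 85 + 44786 = 44871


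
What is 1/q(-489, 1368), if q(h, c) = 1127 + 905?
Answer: 1/2032 ≈ 0.00049213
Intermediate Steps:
q(h, c) = 2032
1/q(-489, 1368) = 1/2032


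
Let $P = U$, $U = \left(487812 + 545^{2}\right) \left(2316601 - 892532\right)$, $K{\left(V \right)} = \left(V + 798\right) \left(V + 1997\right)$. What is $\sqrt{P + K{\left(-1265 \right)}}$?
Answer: $\sqrt{1117661699909} \approx 1.0572 \cdot 10^{6}$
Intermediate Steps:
$K{\left(V \right)} = \left(798 + V\right) \left(1997 + V\right)$
$U = 1117662041753$ ($U = \left(487812 + 297025\right) 1424069 = 784837 \cdot 1424069 = 1117662041753$)
$P = 1117662041753$
$\sqrt{P + K{\left(-1265 \right)}} = \sqrt{1117662041753 + \left(1593606 + \left(-1265\right)^{2} + 2795 \left(-1265\right)\right)} = \sqrt{1117662041753 + \left(1593606 + 1600225 - 3535675\right)} = \sqrt{1117662041753 - 341844} = \sqrt{1117661699909}$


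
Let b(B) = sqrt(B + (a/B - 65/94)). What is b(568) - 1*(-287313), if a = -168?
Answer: 287313 + sqrt(25256037782)/6674 ≈ 2.8734e+5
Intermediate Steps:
b(B) = sqrt(-65/94 + B - 168/B) (b(B) = sqrt(B + (-168/B - 65/94)) = sqrt(B + (-65/94 - 168/B)) = sqrt(-65/94 + B - 168/B))
b(568) - 1*(-287313) = sqrt(-6110 - 1484448/568 + 8836*568)/94 - 1*(-287313) = sqrt(-6110 - 1484448*1/568 + 5018848)/94 + 287313 = sqrt(-6110 - 185556/71 + 5018848)/94 + 287313 = sqrt(355718842/71)/94 + 287313 = (sqrt(25256037782)/71)/94 + 287313 = sqrt(25256037782)/6674 + 287313 = 287313 + sqrt(25256037782)/6674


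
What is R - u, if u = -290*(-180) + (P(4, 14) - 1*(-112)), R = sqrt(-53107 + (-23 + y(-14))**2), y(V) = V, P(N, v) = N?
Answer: -52316 + I*sqrt(51738) ≈ -52316.0 + 227.46*I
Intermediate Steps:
R = I*sqrt(51738) (R = sqrt(-53107 + (-23 - 14)**2) = sqrt(-53107 + (-37)**2) = sqrt(-53107 + 1369) = sqrt(-51738) = I*sqrt(51738) ≈ 227.46*I)
u = 52316 (u = -290*(-180) + (4 - 1*(-112)) = 52200 + (4 + 112) = 52200 + 116 = 52316)
R - u = I*sqrt(51738) - 1*52316 = I*sqrt(51738) - 52316 = -52316 + I*sqrt(51738)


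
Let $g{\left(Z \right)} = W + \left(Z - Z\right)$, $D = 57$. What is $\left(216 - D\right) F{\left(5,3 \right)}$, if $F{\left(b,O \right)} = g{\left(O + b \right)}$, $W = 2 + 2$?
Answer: $636$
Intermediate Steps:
$W = 4$
$g{\left(Z \right)} = 4$ ($g{\left(Z \right)} = 4 + \left(Z - Z\right) = 4 + 0 = 4$)
$F{\left(b,O \right)} = 4$
$\left(216 - D\right) F{\left(5,3 \right)} = \left(216 - 57\right) 4 = 159 \cdot 4 = 636$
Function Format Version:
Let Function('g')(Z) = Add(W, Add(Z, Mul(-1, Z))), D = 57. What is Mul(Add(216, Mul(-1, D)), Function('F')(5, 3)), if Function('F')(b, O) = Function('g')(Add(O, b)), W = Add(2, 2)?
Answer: 636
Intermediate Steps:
W = 4
Function('g')(Z) = 4 (Function('g')(Z) = Add(4, Add(Z, Mul(-1, Z))) = Add(4, 0) = 4)
Function('F')(b, O) = 4
Mul(Add(216, Mul(-1, D)), Function('F')(5, 3)) = Mul(Add(216, Mul(-1, 57)), 4) = Mul(Add(216, -57), 4) = Mul(159, 4) = 636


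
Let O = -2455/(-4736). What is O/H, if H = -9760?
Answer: -491/9244672 ≈ -5.3112e-5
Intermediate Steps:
O = 2455/4736 (O = -2455*(-1/4736) = 2455/4736 ≈ 0.51837)
O/H = (2455/4736)/(-9760) = (2455/4736)*(-1/9760) = -491/9244672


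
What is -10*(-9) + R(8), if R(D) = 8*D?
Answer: 154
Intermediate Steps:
-10*(-9) + R(8) = -10*(-9) + 8*8 = 90 + 64 = 154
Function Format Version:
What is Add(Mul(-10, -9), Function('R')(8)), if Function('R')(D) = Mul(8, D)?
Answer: 154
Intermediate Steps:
Add(Mul(-10, -9), Function('R')(8)) = Add(Mul(-10, -9), Mul(8, 8)) = Add(90, 64) = 154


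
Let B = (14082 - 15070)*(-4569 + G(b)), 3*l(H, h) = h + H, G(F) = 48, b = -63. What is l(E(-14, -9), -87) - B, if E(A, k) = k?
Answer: -4466780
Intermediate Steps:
l(H, h) = H/3 + h/3 (l(H, h) = (h + H)/3 = (H + h)/3 = H/3 + h/3)
B = 4466748 (B = (14082 - 15070)*(-4569 + 48) = -988*(-4521) = 4466748)
l(E(-14, -9), -87) - B = ((⅓)*(-9) + (⅓)*(-87)) - 1*4466748 = (-3 - 29) - 4466748 = -32 - 4466748 = -4466780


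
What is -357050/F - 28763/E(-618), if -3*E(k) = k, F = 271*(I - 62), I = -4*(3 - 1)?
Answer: -47208181/390782 ≈ -120.80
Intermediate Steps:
I = -8 (I = -4*2 = -8)
F = -18970 (F = 271*(-8 - 62) = 271*(-70) = -18970)
E(k) = -k/3
-357050/F - 28763/E(-618) = -357050/(-18970) - 28763/((-⅓*(-618))) = -357050*(-1/18970) - 28763/206 = 35705/1897 - 28763*1/206 = 35705/1897 - 28763/206 = -47208181/390782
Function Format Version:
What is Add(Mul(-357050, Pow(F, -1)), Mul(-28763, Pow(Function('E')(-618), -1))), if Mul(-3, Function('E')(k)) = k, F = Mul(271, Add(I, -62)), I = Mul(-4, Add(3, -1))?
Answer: Rational(-47208181, 390782) ≈ -120.80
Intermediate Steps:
I = -8 (I = Mul(-4, 2) = -8)
F = -18970 (F = Mul(271, Add(-8, -62)) = Mul(271, -70) = -18970)
Function('E')(k) = Mul(Rational(-1, 3), k)
Add(Mul(-357050, Pow(F, -1)), Mul(-28763, Pow(Function('E')(-618), -1))) = Add(Mul(-357050, Pow(-18970, -1)), Mul(-28763, Pow(Mul(Rational(-1, 3), -618), -1))) = Add(Mul(-357050, Rational(-1, 18970)), Mul(-28763, Pow(206, -1))) = Add(Rational(35705, 1897), Mul(-28763, Rational(1, 206))) = Add(Rational(35705, 1897), Rational(-28763, 206)) = Rational(-47208181, 390782)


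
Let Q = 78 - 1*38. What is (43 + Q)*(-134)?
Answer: -11122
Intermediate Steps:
Q = 40 (Q = 78 - 38 = 40)
(43 + Q)*(-134) = (43 + 40)*(-134) = 83*(-134) = -11122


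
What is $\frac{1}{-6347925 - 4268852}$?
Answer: $- \frac{1}{10616777} \approx -9.4191 \cdot 10^{-8}$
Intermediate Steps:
$\frac{1}{-6347925 - 4268852} = \frac{1}{-10616777} = - \frac{1}{10616777}$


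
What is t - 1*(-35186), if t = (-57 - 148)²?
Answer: 77211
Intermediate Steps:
t = 42025 (t = (-205)² = 42025)
t - 1*(-35186) = 42025 - 1*(-35186) = 42025 + 35186 = 77211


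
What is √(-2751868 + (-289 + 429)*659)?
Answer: 6*I*√73878 ≈ 1630.8*I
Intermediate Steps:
√(-2751868 + (-289 + 429)*659) = √(-2751868 + 140*659) = √(-2751868 + 92260) = √(-2659608) = 6*I*√73878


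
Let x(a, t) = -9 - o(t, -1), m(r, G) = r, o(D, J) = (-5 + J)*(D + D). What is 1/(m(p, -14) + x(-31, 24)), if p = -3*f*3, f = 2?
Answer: 1/261 ≈ 0.0038314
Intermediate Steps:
o(D, J) = 2*D*(-5 + J) (o(D, J) = (-5 + J)*(2*D) = 2*D*(-5 + J))
p = -18 (p = -3*2*3 = -6*3 = -18)
x(a, t) = -9 + 12*t (x(a, t) = -9 - 2*t*(-5 - 1) = -9 - 2*t*(-6) = -9 - (-12)*t = -9 + 12*t)
1/(m(p, -14) + x(-31, 24)) = 1/(-18 + (-9 + 12*24)) = 1/(-18 + (-9 + 288)) = 1/(-18 + 279) = 1/261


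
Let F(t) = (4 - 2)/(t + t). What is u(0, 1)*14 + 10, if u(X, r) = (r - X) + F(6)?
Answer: 79/3 ≈ 26.333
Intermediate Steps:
F(t) = 1/t (F(t) = 2/((2*t)) = 2*(1/(2*t)) = 1/t)
u(X, r) = ⅙ + r - X (u(X, r) = (r - X) + 1/6 = (r - X) + ⅙ = ⅙ + r - X)
u(0, 1)*14 + 10 = (⅙ + 1 - 1*0)*14 + 10 = (⅙ + 1 + 0)*14 + 10 = (7/6)*14 + 10 = 49/3 + 10 = 79/3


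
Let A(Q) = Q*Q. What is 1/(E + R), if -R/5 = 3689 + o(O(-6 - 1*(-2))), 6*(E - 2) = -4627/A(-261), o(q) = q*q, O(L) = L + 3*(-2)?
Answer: -408726/7742501245 ≈ -5.2790e-5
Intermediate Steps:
A(Q) = Q²
O(L) = -6 + L (O(L) = L - 6 = -6 + L)
o(q) = q²
E = 812825/408726 (E = 2 + (-4627/((-261)²))/6 = 2 + (-4627/68121)/6 = 2 + (-4627*1/68121)/6 = 2 + (⅙)*(-4627/68121) = 2 - 4627/408726 = 812825/408726 ≈ 1.9887)
R = -18945 (R = -5*(3689 + (-6 + (-6 - 1*(-2)))²) = -5*(3689 + (-6 + (-6 + 2))²) = -5*(3689 + (-6 - 4)²) = -5*(3689 + (-10)²) = -5*(3689 + 100) = -5*3789 = -18945)
1/(E + R) = 1/(812825/408726 - 18945) = 1/(-7742501245/408726) = -408726/7742501245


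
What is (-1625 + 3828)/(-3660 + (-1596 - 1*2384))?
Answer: -2203/7640 ≈ -0.28835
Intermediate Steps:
(-1625 + 3828)/(-3660 + (-1596 - 1*2384)) = 2203/(-3660 + (-1596 - 2384)) = 2203/(-3660 - 3980) = 2203/(-7640) = 2203*(-1/7640) = -2203/7640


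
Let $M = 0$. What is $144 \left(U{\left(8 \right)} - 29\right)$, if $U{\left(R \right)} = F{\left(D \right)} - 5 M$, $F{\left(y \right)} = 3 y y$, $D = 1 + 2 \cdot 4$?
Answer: $30816$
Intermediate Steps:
$D = 9$ ($D = 1 + 8 = 9$)
$F{\left(y \right)} = 3 y^{2}$
$U{\left(R \right)} = 243$ ($U{\left(R \right)} = 3 \cdot 9^{2} - 0 = 3 \cdot 81 + 0 = 243 + 0 = 243$)
$144 \left(U{\left(8 \right)} - 29\right) = 144 \left(243 - 29\right) = 144 \cdot 214 = 30816$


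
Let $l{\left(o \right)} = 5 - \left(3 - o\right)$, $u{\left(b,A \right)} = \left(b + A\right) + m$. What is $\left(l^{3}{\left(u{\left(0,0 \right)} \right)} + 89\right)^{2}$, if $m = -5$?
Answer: $3844$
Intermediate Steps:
$u{\left(b,A \right)} = -5 + A + b$ ($u{\left(b,A \right)} = \left(b + A\right) - 5 = \left(A + b\right) - 5 = -5 + A + b$)
$l{\left(o \right)} = 2 + o$ ($l{\left(o \right)} = 5 + \left(-3 + o\right) = 2 + o$)
$\left(l^{3}{\left(u{\left(0,0 \right)} \right)} + 89\right)^{2} = \left(\left(2 + \left(-5 + 0 + 0\right)\right)^{3} + 89\right)^{2} = \left(\left(2 - 5\right)^{3} + 89\right)^{2} = \left(\left(-3\right)^{3} + 89\right)^{2} = \left(-27 + 89\right)^{2} = 62^{2} = 3844$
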